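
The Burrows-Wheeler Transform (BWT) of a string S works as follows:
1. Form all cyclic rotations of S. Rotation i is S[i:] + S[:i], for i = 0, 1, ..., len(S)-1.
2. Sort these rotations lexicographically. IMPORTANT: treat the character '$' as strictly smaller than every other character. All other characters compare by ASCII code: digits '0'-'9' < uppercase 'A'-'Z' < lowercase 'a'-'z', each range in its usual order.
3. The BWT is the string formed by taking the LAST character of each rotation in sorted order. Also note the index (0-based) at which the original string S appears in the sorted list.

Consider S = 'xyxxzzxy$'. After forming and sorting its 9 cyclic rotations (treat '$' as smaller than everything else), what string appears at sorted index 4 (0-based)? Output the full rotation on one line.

All 9 rotations (rotation i = S[i:]+S[:i]):
  rot[0] = xyxxzzxy$
  rot[1] = yxxzzxy$x
  rot[2] = xxzzxy$xy
  rot[3] = xzzxy$xyx
  rot[4] = zzxy$xyxx
  rot[5] = zxy$xyxxz
  rot[6] = xy$xyxxzz
  rot[7] = y$xyxxzzx
  rot[8] = $xyxxzzxy
Sorted (with $ < everything):
  sorted[0] = $xyxxzzxy
  sorted[1] = xxzzxy$xy
  sorted[2] = xy$xyxxzz
  sorted[3] = xyxxzzxy$
  sorted[4] = xzzxy$xyx
  sorted[5] = y$xyxxzzx
  sorted[6] = yxxzzxy$x
  sorted[7] = zxy$xyxxz
  sorted[8] = zzxy$xyxx
sorted[4] = xzzxy$xyx

Answer: xzzxy$xyx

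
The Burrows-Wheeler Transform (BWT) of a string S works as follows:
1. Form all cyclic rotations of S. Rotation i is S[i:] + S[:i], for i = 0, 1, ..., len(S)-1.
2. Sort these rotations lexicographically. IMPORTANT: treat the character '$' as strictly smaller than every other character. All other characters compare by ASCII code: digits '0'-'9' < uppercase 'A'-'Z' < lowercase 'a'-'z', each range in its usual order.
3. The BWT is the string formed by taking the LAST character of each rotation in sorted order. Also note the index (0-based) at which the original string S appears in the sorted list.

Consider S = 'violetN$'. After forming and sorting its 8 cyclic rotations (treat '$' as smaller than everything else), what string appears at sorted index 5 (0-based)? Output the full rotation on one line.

Answer: oletN$vi

Derivation:
All 8 rotations (rotation i = S[i:]+S[:i]):
  rot[0] = violetN$
  rot[1] = ioletN$v
  rot[2] = oletN$vi
  rot[3] = letN$vio
  rot[4] = etN$viol
  rot[5] = tN$viole
  rot[6] = N$violet
  rot[7] = $violetN
Sorted (with $ < everything):
  sorted[0] = $violetN
  sorted[1] = N$violet
  sorted[2] = etN$viol
  sorted[3] = ioletN$v
  sorted[4] = letN$vio
  sorted[5] = oletN$vi
  sorted[6] = tN$viole
  sorted[7] = violetN$
sorted[5] = oletN$vi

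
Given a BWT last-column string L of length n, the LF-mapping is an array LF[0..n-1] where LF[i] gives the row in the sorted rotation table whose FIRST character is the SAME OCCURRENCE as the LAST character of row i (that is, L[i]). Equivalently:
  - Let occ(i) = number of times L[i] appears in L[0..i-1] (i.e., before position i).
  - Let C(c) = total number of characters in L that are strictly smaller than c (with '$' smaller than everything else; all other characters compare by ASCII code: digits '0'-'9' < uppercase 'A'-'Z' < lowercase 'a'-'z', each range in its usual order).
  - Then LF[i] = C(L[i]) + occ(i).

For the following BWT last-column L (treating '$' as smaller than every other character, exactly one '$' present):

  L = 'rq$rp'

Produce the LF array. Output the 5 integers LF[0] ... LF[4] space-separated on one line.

Char counts: '$':1, 'p':1, 'q':1, 'r':2
C (first-col start): C('$')=0, C('p')=1, C('q')=2, C('r')=3
L[0]='r': occ=0, LF[0]=C('r')+0=3+0=3
L[1]='q': occ=0, LF[1]=C('q')+0=2+0=2
L[2]='$': occ=0, LF[2]=C('$')+0=0+0=0
L[3]='r': occ=1, LF[3]=C('r')+1=3+1=4
L[4]='p': occ=0, LF[4]=C('p')+0=1+0=1

Answer: 3 2 0 4 1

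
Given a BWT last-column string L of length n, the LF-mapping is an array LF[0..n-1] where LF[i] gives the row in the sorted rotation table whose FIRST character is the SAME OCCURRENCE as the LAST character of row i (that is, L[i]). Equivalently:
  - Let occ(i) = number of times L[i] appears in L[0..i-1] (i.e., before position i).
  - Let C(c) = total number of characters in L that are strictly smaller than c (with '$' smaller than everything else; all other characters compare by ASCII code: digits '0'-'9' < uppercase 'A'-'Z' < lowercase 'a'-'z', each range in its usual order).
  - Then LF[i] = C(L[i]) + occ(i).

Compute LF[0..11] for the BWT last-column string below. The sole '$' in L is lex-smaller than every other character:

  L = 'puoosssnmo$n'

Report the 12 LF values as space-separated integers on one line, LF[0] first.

Answer: 7 11 4 5 8 9 10 2 1 6 0 3

Derivation:
Char counts: '$':1, 'm':1, 'n':2, 'o':3, 'p':1, 's':3, 'u':1
C (first-col start): C('$')=0, C('m')=1, C('n')=2, C('o')=4, C('p')=7, C('s')=8, C('u')=11
L[0]='p': occ=0, LF[0]=C('p')+0=7+0=7
L[1]='u': occ=0, LF[1]=C('u')+0=11+0=11
L[2]='o': occ=0, LF[2]=C('o')+0=4+0=4
L[3]='o': occ=1, LF[3]=C('o')+1=4+1=5
L[4]='s': occ=0, LF[4]=C('s')+0=8+0=8
L[5]='s': occ=1, LF[5]=C('s')+1=8+1=9
L[6]='s': occ=2, LF[6]=C('s')+2=8+2=10
L[7]='n': occ=0, LF[7]=C('n')+0=2+0=2
L[8]='m': occ=0, LF[8]=C('m')+0=1+0=1
L[9]='o': occ=2, LF[9]=C('o')+2=4+2=6
L[10]='$': occ=0, LF[10]=C('$')+0=0+0=0
L[11]='n': occ=1, LF[11]=C('n')+1=2+1=3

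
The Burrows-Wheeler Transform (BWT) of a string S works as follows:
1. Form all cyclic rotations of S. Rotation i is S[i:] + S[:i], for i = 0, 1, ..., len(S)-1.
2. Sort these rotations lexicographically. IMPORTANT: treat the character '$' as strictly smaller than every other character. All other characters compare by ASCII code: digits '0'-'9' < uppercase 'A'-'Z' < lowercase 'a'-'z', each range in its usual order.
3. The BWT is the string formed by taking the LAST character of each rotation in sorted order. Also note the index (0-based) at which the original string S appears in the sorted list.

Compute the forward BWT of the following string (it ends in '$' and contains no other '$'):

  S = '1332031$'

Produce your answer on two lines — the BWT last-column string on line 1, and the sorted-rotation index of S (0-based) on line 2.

Answer: 123$3031
3

Derivation:
All 8 rotations (rotation i = S[i:]+S[:i]):
  rot[0] = 1332031$
  rot[1] = 332031$1
  rot[2] = 32031$13
  rot[3] = 2031$133
  rot[4] = 031$1332
  rot[5] = 31$13320
  rot[6] = 1$133203
  rot[7] = $1332031
Sorted (with $ < everything):
  sorted[0] = $1332031  (last char: '1')
  sorted[1] = 031$1332  (last char: '2')
  sorted[2] = 1$133203  (last char: '3')
  sorted[3] = 1332031$  (last char: '$')
  sorted[4] = 2031$133  (last char: '3')
  sorted[5] = 31$13320  (last char: '0')
  sorted[6] = 32031$13  (last char: '3')
  sorted[7] = 332031$1  (last char: '1')
Last column: 123$3031
Original string S is at sorted index 3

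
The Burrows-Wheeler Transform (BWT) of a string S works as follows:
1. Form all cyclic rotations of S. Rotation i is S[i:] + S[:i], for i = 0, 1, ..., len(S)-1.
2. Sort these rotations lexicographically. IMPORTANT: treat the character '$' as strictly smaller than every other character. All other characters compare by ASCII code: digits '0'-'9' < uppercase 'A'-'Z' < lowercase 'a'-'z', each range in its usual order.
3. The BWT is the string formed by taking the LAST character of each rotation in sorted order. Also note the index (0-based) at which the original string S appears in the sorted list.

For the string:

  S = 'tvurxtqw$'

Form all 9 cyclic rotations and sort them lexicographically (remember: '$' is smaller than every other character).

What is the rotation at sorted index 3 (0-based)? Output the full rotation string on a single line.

All 9 rotations (rotation i = S[i:]+S[:i]):
  rot[0] = tvurxtqw$
  rot[1] = vurxtqw$t
  rot[2] = urxtqw$tv
  rot[3] = rxtqw$tvu
  rot[4] = xtqw$tvur
  rot[5] = tqw$tvurx
  rot[6] = qw$tvurxt
  rot[7] = w$tvurxtq
  rot[8] = $tvurxtqw
Sorted (with $ < everything):
  sorted[0] = $tvurxtqw
  sorted[1] = qw$tvurxt
  sorted[2] = rxtqw$tvu
  sorted[3] = tqw$tvurx
  sorted[4] = tvurxtqw$
  sorted[5] = urxtqw$tv
  sorted[6] = vurxtqw$t
  sorted[7] = w$tvurxtq
  sorted[8] = xtqw$tvur
sorted[3] = tqw$tvurx

Answer: tqw$tvurx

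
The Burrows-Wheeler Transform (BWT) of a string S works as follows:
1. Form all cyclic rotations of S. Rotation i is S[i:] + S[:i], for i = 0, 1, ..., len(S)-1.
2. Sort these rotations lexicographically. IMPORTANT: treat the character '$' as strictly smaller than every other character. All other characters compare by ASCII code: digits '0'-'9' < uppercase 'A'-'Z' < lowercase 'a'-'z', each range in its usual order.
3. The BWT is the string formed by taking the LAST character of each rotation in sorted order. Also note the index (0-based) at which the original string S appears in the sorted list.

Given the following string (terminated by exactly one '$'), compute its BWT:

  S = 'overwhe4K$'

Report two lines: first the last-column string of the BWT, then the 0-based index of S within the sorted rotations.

All 10 rotations (rotation i = S[i:]+S[:i]):
  rot[0] = overwhe4K$
  rot[1] = verwhe4K$o
  rot[2] = erwhe4K$ov
  rot[3] = rwhe4K$ove
  rot[4] = whe4K$over
  rot[5] = he4K$overw
  rot[6] = e4K$overwh
  rot[7] = 4K$overwhe
  rot[8] = K$overwhe4
  rot[9] = $overwhe4K
Sorted (with $ < everything):
  sorted[0] = $overwhe4K  (last char: 'K')
  sorted[1] = 4K$overwhe  (last char: 'e')
  sorted[2] = K$overwhe4  (last char: '4')
  sorted[3] = e4K$overwh  (last char: 'h')
  sorted[4] = erwhe4K$ov  (last char: 'v')
  sorted[5] = he4K$overw  (last char: 'w')
  sorted[6] = overwhe4K$  (last char: '$')
  sorted[7] = rwhe4K$ove  (last char: 'e')
  sorted[8] = verwhe4K$o  (last char: 'o')
  sorted[9] = whe4K$over  (last char: 'r')
Last column: Ke4hvw$eor
Original string S is at sorted index 6

Answer: Ke4hvw$eor
6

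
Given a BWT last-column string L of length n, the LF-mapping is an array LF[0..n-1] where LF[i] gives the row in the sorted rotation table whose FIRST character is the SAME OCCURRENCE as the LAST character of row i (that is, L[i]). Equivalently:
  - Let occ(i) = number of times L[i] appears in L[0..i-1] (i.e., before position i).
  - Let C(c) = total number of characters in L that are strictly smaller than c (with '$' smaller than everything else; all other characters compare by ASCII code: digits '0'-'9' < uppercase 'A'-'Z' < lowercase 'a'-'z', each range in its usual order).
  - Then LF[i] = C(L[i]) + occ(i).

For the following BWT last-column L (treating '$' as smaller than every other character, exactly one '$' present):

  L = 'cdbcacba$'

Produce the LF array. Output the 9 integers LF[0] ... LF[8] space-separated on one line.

Answer: 5 8 3 6 1 7 4 2 0

Derivation:
Char counts: '$':1, 'a':2, 'b':2, 'c':3, 'd':1
C (first-col start): C('$')=0, C('a')=1, C('b')=3, C('c')=5, C('d')=8
L[0]='c': occ=0, LF[0]=C('c')+0=5+0=5
L[1]='d': occ=0, LF[1]=C('d')+0=8+0=8
L[2]='b': occ=0, LF[2]=C('b')+0=3+0=3
L[3]='c': occ=1, LF[3]=C('c')+1=5+1=6
L[4]='a': occ=0, LF[4]=C('a')+0=1+0=1
L[5]='c': occ=2, LF[5]=C('c')+2=5+2=7
L[6]='b': occ=1, LF[6]=C('b')+1=3+1=4
L[7]='a': occ=1, LF[7]=C('a')+1=1+1=2
L[8]='$': occ=0, LF[8]=C('$')+0=0+0=0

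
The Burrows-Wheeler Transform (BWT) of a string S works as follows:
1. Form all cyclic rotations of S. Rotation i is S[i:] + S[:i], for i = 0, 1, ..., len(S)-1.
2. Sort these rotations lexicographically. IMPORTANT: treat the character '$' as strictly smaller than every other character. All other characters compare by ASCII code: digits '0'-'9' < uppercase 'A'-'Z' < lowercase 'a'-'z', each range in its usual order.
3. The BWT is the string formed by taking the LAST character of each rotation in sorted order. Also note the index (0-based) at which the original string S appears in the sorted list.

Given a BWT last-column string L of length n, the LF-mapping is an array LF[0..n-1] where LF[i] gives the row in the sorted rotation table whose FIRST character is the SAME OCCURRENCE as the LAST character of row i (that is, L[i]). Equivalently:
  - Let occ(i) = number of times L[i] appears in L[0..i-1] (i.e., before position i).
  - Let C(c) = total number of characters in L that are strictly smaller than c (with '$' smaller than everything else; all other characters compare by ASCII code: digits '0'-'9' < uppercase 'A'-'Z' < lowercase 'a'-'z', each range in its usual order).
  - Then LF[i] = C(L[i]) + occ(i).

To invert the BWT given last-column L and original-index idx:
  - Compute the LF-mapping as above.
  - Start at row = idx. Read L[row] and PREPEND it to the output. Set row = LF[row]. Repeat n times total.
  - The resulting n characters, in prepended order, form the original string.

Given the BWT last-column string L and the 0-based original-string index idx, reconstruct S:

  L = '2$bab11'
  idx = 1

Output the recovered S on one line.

Answer: 1b1ba2$

Derivation:
LF mapping: 3 0 5 4 6 1 2
Walk LF starting at row 1, prepending L[row]:
  step 1: row=1, L[1]='$', prepend. Next row=LF[1]=0
  step 2: row=0, L[0]='2', prepend. Next row=LF[0]=3
  step 3: row=3, L[3]='a', prepend. Next row=LF[3]=4
  step 4: row=4, L[4]='b', prepend. Next row=LF[4]=6
  step 5: row=6, L[6]='1', prepend. Next row=LF[6]=2
  step 6: row=2, L[2]='b', prepend. Next row=LF[2]=5
  step 7: row=5, L[5]='1', prepend. Next row=LF[5]=1
Reversed output: 1b1ba2$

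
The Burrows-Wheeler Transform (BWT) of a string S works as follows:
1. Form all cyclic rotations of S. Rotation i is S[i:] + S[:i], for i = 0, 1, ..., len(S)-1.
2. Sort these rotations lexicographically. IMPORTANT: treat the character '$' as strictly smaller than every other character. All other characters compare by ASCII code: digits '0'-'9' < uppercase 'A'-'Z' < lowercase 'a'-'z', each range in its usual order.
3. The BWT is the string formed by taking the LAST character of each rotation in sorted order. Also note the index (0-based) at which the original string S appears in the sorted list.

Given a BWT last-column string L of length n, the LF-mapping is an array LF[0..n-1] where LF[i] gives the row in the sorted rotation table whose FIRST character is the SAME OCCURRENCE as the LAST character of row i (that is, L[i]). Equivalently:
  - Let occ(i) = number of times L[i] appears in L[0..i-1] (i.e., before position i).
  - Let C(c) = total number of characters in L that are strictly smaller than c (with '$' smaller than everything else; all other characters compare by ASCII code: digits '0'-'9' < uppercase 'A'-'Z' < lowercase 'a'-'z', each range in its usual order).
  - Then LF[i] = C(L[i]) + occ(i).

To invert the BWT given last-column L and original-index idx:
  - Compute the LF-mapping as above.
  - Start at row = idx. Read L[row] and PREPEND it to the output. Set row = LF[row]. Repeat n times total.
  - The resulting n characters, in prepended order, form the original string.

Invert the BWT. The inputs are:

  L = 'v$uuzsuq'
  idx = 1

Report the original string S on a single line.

LF mapping: 6 0 3 4 7 2 5 1
Walk LF starting at row 1, prepending L[row]:
  step 1: row=1, L[1]='$', prepend. Next row=LF[1]=0
  step 2: row=0, L[0]='v', prepend. Next row=LF[0]=6
  step 3: row=6, L[6]='u', prepend. Next row=LF[6]=5
  step 4: row=5, L[5]='s', prepend. Next row=LF[5]=2
  step 5: row=2, L[2]='u', prepend. Next row=LF[2]=3
  step 6: row=3, L[3]='u', prepend. Next row=LF[3]=4
  step 7: row=4, L[4]='z', prepend. Next row=LF[4]=7
  step 8: row=7, L[7]='q', prepend. Next row=LF[7]=1
Reversed output: qzuusuv$

Answer: qzuusuv$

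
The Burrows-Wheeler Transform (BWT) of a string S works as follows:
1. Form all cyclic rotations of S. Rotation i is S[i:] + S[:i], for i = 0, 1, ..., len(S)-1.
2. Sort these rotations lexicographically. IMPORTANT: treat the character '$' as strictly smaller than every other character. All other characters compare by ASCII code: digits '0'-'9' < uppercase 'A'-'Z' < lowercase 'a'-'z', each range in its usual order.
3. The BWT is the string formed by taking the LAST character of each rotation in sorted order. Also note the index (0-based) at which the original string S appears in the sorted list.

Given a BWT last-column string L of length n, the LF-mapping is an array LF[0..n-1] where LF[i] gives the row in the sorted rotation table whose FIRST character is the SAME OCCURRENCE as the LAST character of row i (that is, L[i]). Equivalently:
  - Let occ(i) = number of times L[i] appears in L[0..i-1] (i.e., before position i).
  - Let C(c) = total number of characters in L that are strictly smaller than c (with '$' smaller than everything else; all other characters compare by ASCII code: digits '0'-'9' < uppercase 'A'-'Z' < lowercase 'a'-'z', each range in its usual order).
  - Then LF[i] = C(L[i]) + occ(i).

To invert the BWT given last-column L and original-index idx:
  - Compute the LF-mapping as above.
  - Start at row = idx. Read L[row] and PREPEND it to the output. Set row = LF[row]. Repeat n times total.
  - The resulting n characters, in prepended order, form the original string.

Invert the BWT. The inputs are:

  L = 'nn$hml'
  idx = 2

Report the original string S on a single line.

Answer: lnhmn$

Derivation:
LF mapping: 4 5 0 1 3 2
Walk LF starting at row 2, prepending L[row]:
  step 1: row=2, L[2]='$', prepend. Next row=LF[2]=0
  step 2: row=0, L[0]='n', prepend. Next row=LF[0]=4
  step 3: row=4, L[4]='m', prepend. Next row=LF[4]=3
  step 4: row=3, L[3]='h', prepend. Next row=LF[3]=1
  step 5: row=1, L[1]='n', prepend. Next row=LF[1]=5
  step 6: row=5, L[5]='l', prepend. Next row=LF[5]=2
Reversed output: lnhmn$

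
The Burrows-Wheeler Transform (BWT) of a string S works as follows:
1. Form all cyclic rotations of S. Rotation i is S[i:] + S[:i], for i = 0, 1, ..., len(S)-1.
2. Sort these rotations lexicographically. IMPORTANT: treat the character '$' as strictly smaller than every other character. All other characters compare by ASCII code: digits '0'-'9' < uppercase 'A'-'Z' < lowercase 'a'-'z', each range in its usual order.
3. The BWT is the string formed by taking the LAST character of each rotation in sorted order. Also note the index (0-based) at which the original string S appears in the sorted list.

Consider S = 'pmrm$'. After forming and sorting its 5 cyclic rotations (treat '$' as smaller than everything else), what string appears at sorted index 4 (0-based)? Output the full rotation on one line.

All 5 rotations (rotation i = S[i:]+S[:i]):
  rot[0] = pmrm$
  rot[1] = mrm$p
  rot[2] = rm$pm
  rot[3] = m$pmr
  rot[4] = $pmrm
Sorted (with $ < everything):
  sorted[0] = $pmrm
  sorted[1] = m$pmr
  sorted[2] = mrm$p
  sorted[3] = pmrm$
  sorted[4] = rm$pm
sorted[4] = rm$pm

Answer: rm$pm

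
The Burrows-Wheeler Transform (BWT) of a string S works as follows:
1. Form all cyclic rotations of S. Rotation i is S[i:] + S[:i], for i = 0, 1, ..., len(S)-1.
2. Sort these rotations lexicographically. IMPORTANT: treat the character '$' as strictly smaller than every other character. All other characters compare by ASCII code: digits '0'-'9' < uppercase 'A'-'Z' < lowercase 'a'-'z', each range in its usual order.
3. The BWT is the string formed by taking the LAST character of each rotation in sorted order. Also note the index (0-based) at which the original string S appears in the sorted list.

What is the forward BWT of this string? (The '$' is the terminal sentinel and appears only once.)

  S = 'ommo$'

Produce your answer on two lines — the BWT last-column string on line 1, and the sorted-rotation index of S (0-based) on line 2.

All 5 rotations (rotation i = S[i:]+S[:i]):
  rot[0] = ommo$
  rot[1] = mmo$o
  rot[2] = mo$om
  rot[3] = o$omm
  rot[4] = $ommo
Sorted (with $ < everything):
  sorted[0] = $ommo  (last char: 'o')
  sorted[1] = mmo$o  (last char: 'o')
  sorted[2] = mo$om  (last char: 'm')
  sorted[3] = o$omm  (last char: 'm')
  sorted[4] = ommo$  (last char: '$')
Last column: oomm$
Original string S is at sorted index 4

Answer: oomm$
4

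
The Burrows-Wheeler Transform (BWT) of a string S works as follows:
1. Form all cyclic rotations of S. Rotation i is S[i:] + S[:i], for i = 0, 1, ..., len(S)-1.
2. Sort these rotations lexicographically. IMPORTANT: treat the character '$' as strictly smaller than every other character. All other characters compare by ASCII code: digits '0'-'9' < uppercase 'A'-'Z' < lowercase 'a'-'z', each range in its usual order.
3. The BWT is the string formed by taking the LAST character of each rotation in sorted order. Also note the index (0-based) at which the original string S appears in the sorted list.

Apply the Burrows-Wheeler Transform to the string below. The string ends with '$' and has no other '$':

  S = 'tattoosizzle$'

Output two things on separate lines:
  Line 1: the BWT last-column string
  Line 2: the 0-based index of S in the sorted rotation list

All 13 rotations (rotation i = S[i:]+S[:i]):
  rot[0] = tattoosizzle$
  rot[1] = attoosizzle$t
  rot[2] = ttoosizzle$ta
  rot[3] = toosizzle$tat
  rot[4] = oosizzle$tatt
  rot[5] = osizzle$tatto
  rot[6] = sizzle$tattoo
  rot[7] = izzle$tattoos
  rot[8] = zzle$tattoosi
  rot[9] = zle$tattoosiz
  rot[10] = le$tattoosizz
  rot[11] = e$tattoosizzl
  rot[12] = $tattoosizzle
Sorted (with $ < everything):
  sorted[0] = $tattoosizzle  (last char: 'e')
  sorted[1] = attoosizzle$t  (last char: 't')
  sorted[2] = e$tattoosizzl  (last char: 'l')
  sorted[3] = izzle$tattoos  (last char: 's')
  sorted[4] = le$tattoosizz  (last char: 'z')
  sorted[5] = oosizzle$tatt  (last char: 't')
  sorted[6] = osizzle$tatto  (last char: 'o')
  sorted[7] = sizzle$tattoo  (last char: 'o')
  sorted[8] = tattoosizzle$  (last char: '$')
  sorted[9] = toosizzle$tat  (last char: 't')
  sorted[10] = ttoosizzle$ta  (last char: 'a')
  sorted[11] = zle$tattoosiz  (last char: 'z')
  sorted[12] = zzle$tattoosi  (last char: 'i')
Last column: etlsztoo$tazi
Original string S is at sorted index 8

Answer: etlsztoo$tazi
8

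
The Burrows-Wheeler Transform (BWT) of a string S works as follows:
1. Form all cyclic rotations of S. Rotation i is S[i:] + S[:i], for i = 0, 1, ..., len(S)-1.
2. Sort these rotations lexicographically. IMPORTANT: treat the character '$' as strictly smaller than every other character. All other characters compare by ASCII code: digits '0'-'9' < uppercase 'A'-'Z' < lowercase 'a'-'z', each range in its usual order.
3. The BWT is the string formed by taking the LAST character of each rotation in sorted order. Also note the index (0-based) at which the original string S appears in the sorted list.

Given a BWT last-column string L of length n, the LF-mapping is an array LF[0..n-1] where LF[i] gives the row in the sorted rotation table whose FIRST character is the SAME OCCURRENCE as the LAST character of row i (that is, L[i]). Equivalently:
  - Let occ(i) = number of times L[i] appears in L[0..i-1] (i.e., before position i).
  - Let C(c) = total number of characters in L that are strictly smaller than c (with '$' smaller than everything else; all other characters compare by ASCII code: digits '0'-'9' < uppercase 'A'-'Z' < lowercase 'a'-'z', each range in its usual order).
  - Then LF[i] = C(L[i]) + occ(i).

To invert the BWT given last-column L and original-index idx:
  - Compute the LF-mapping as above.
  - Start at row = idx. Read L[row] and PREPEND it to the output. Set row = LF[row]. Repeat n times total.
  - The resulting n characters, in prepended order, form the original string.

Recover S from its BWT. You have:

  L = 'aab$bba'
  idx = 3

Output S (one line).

Answer: abbbaa$

Derivation:
LF mapping: 1 2 4 0 5 6 3
Walk LF starting at row 3, prepending L[row]:
  step 1: row=3, L[3]='$', prepend. Next row=LF[3]=0
  step 2: row=0, L[0]='a', prepend. Next row=LF[0]=1
  step 3: row=1, L[1]='a', prepend. Next row=LF[1]=2
  step 4: row=2, L[2]='b', prepend. Next row=LF[2]=4
  step 5: row=4, L[4]='b', prepend. Next row=LF[4]=5
  step 6: row=5, L[5]='b', prepend. Next row=LF[5]=6
  step 7: row=6, L[6]='a', prepend. Next row=LF[6]=3
Reversed output: abbbaa$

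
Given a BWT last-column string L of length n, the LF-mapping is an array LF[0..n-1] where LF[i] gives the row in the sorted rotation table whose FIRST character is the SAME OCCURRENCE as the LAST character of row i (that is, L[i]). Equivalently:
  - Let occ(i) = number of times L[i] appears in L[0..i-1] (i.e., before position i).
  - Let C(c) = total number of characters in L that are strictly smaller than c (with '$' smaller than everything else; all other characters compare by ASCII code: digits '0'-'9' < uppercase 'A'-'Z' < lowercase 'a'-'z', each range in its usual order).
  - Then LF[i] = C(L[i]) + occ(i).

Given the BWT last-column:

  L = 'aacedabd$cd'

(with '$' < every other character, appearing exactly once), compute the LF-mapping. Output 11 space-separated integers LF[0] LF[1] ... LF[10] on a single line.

Answer: 1 2 5 10 7 3 4 8 0 6 9

Derivation:
Char counts: '$':1, 'a':3, 'b':1, 'c':2, 'd':3, 'e':1
C (first-col start): C('$')=0, C('a')=1, C('b')=4, C('c')=5, C('d')=7, C('e')=10
L[0]='a': occ=0, LF[0]=C('a')+0=1+0=1
L[1]='a': occ=1, LF[1]=C('a')+1=1+1=2
L[2]='c': occ=0, LF[2]=C('c')+0=5+0=5
L[3]='e': occ=0, LF[3]=C('e')+0=10+0=10
L[4]='d': occ=0, LF[4]=C('d')+0=7+0=7
L[5]='a': occ=2, LF[5]=C('a')+2=1+2=3
L[6]='b': occ=0, LF[6]=C('b')+0=4+0=4
L[7]='d': occ=1, LF[7]=C('d')+1=7+1=8
L[8]='$': occ=0, LF[8]=C('$')+0=0+0=0
L[9]='c': occ=1, LF[9]=C('c')+1=5+1=6
L[10]='d': occ=2, LF[10]=C('d')+2=7+2=9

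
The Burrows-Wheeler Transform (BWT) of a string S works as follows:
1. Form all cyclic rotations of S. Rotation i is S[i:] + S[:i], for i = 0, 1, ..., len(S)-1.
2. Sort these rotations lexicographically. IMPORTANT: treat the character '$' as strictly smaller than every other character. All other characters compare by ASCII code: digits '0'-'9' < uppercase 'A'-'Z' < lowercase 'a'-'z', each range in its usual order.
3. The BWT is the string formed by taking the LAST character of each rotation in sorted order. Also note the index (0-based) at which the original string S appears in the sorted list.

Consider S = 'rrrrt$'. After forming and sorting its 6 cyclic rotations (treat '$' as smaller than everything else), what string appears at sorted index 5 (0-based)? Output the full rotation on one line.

Answer: t$rrrr

Derivation:
All 6 rotations (rotation i = S[i:]+S[:i]):
  rot[0] = rrrrt$
  rot[1] = rrrt$r
  rot[2] = rrt$rr
  rot[3] = rt$rrr
  rot[4] = t$rrrr
  rot[5] = $rrrrt
Sorted (with $ < everything):
  sorted[0] = $rrrrt
  sorted[1] = rrrrt$
  sorted[2] = rrrt$r
  sorted[3] = rrt$rr
  sorted[4] = rt$rrr
  sorted[5] = t$rrrr
sorted[5] = t$rrrr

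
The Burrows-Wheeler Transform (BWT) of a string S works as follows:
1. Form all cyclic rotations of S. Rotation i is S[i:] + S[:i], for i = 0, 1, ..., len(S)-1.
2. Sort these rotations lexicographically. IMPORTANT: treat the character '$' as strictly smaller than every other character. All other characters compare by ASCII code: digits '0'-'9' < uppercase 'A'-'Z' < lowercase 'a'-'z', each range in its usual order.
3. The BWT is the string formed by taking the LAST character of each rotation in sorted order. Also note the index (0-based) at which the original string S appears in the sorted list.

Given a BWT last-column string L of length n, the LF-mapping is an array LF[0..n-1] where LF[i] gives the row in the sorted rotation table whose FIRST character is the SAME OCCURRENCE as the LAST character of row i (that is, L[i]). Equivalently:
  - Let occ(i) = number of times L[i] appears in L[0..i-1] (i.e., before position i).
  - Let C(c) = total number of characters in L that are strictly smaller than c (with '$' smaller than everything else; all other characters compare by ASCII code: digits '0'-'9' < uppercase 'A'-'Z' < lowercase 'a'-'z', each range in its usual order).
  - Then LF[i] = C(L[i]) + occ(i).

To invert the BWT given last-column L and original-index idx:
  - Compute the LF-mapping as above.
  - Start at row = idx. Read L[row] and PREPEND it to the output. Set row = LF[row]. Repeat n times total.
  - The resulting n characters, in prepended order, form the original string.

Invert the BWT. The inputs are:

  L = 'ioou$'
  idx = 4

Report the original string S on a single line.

Answer: uooi$

Derivation:
LF mapping: 1 2 3 4 0
Walk LF starting at row 4, prepending L[row]:
  step 1: row=4, L[4]='$', prepend. Next row=LF[4]=0
  step 2: row=0, L[0]='i', prepend. Next row=LF[0]=1
  step 3: row=1, L[1]='o', prepend. Next row=LF[1]=2
  step 4: row=2, L[2]='o', prepend. Next row=LF[2]=3
  step 5: row=3, L[3]='u', prepend. Next row=LF[3]=4
Reversed output: uooi$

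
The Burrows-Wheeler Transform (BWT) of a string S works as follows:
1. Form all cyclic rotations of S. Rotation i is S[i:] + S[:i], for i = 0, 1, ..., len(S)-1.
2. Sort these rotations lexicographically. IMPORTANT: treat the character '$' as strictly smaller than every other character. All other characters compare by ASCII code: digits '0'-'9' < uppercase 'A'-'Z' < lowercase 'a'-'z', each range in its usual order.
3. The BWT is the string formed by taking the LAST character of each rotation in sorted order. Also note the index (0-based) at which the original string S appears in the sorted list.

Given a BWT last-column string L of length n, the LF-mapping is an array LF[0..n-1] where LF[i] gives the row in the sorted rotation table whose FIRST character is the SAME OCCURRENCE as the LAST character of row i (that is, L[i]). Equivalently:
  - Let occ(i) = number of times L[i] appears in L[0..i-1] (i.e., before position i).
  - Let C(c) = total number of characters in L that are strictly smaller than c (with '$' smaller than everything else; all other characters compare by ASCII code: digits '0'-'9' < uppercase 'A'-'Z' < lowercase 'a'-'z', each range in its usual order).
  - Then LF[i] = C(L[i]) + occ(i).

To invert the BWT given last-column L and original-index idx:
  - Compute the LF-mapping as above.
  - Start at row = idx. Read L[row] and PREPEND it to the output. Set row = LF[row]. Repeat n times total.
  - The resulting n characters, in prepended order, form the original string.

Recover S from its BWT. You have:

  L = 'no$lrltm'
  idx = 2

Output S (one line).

LF mapping: 4 5 0 1 6 2 7 3
Walk LF starting at row 2, prepending L[row]:
  step 1: row=2, L[2]='$', prepend. Next row=LF[2]=0
  step 2: row=0, L[0]='n', prepend. Next row=LF[0]=4
  step 3: row=4, L[4]='r', prepend. Next row=LF[4]=6
  step 4: row=6, L[6]='t', prepend. Next row=LF[6]=7
  step 5: row=7, L[7]='m', prepend. Next row=LF[7]=3
  step 6: row=3, L[3]='l', prepend. Next row=LF[3]=1
  step 7: row=1, L[1]='o', prepend. Next row=LF[1]=5
  step 8: row=5, L[5]='l', prepend. Next row=LF[5]=2
Reversed output: lolmtrn$

Answer: lolmtrn$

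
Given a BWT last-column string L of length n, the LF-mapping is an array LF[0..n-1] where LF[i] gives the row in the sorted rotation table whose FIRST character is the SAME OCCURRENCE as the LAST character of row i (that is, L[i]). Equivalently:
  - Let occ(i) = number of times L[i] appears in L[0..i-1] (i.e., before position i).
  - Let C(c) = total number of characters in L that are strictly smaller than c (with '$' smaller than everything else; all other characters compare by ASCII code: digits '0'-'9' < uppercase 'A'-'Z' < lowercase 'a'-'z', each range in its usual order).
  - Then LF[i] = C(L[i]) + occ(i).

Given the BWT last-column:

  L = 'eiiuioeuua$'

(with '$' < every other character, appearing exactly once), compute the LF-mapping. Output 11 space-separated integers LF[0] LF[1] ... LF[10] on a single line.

Char counts: '$':1, 'a':1, 'e':2, 'i':3, 'o':1, 'u':3
C (first-col start): C('$')=0, C('a')=1, C('e')=2, C('i')=4, C('o')=7, C('u')=8
L[0]='e': occ=0, LF[0]=C('e')+0=2+0=2
L[1]='i': occ=0, LF[1]=C('i')+0=4+0=4
L[2]='i': occ=1, LF[2]=C('i')+1=4+1=5
L[3]='u': occ=0, LF[3]=C('u')+0=8+0=8
L[4]='i': occ=2, LF[4]=C('i')+2=4+2=6
L[5]='o': occ=0, LF[5]=C('o')+0=7+0=7
L[6]='e': occ=1, LF[6]=C('e')+1=2+1=3
L[7]='u': occ=1, LF[7]=C('u')+1=8+1=9
L[8]='u': occ=2, LF[8]=C('u')+2=8+2=10
L[9]='a': occ=0, LF[9]=C('a')+0=1+0=1
L[10]='$': occ=0, LF[10]=C('$')+0=0+0=0

Answer: 2 4 5 8 6 7 3 9 10 1 0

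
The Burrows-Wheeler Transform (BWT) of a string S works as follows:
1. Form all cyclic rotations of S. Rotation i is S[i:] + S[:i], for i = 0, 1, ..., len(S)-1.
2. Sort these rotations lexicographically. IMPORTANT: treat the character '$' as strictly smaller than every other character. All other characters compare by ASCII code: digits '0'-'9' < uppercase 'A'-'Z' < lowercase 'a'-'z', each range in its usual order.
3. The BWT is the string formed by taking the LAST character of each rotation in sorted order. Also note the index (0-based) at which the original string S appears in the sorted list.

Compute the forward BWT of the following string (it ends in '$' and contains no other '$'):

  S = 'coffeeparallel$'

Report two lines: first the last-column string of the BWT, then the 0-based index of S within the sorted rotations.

Answer: lrp$flefoelacea
3

Derivation:
All 15 rotations (rotation i = S[i:]+S[:i]):
  rot[0] = coffeeparallel$
  rot[1] = offeeparallel$c
  rot[2] = ffeeparallel$co
  rot[3] = feeparallel$cof
  rot[4] = eeparallel$coff
  rot[5] = eparallel$coffe
  rot[6] = parallel$coffee
  rot[7] = arallel$coffeep
  rot[8] = rallel$coffeepa
  rot[9] = allel$coffeepar
  rot[10] = llel$coffeepara
  rot[11] = lel$coffeeparal
  rot[12] = el$coffeeparall
  rot[13] = l$coffeeparalle
  rot[14] = $coffeeparallel
Sorted (with $ < everything):
  sorted[0] = $coffeeparallel  (last char: 'l')
  sorted[1] = allel$coffeepar  (last char: 'r')
  sorted[2] = arallel$coffeep  (last char: 'p')
  sorted[3] = coffeeparallel$  (last char: '$')
  sorted[4] = eeparallel$coff  (last char: 'f')
  sorted[5] = el$coffeeparall  (last char: 'l')
  sorted[6] = eparallel$coffe  (last char: 'e')
  sorted[7] = feeparallel$cof  (last char: 'f')
  sorted[8] = ffeeparallel$co  (last char: 'o')
  sorted[9] = l$coffeeparalle  (last char: 'e')
  sorted[10] = lel$coffeeparal  (last char: 'l')
  sorted[11] = llel$coffeepara  (last char: 'a')
  sorted[12] = offeeparallel$c  (last char: 'c')
  sorted[13] = parallel$coffee  (last char: 'e')
  sorted[14] = rallel$coffeepa  (last char: 'a')
Last column: lrp$flefoelacea
Original string S is at sorted index 3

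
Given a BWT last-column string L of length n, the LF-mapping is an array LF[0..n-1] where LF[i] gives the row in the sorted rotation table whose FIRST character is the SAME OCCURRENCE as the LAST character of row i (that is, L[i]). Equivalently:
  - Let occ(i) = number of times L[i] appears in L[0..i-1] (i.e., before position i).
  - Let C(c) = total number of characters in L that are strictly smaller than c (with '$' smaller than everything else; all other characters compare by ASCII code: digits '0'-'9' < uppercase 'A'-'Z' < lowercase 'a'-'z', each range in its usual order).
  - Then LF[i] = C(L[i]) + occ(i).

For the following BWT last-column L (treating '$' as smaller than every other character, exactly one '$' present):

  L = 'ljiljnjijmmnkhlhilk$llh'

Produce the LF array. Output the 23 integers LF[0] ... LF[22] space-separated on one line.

Answer: 13 7 4 14 8 21 9 5 10 19 20 22 11 1 15 2 6 16 12 0 17 18 3

Derivation:
Char counts: '$':1, 'h':3, 'i':3, 'j':4, 'k':2, 'l':6, 'm':2, 'n':2
C (first-col start): C('$')=0, C('h')=1, C('i')=4, C('j')=7, C('k')=11, C('l')=13, C('m')=19, C('n')=21
L[0]='l': occ=0, LF[0]=C('l')+0=13+0=13
L[1]='j': occ=0, LF[1]=C('j')+0=7+0=7
L[2]='i': occ=0, LF[2]=C('i')+0=4+0=4
L[3]='l': occ=1, LF[3]=C('l')+1=13+1=14
L[4]='j': occ=1, LF[4]=C('j')+1=7+1=8
L[5]='n': occ=0, LF[5]=C('n')+0=21+0=21
L[6]='j': occ=2, LF[6]=C('j')+2=7+2=9
L[7]='i': occ=1, LF[7]=C('i')+1=4+1=5
L[8]='j': occ=3, LF[8]=C('j')+3=7+3=10
L[9]='m': occ=0, LF[9]=C('m')+0=19+0=19
L[10]='m': occ=1, LF[10]=C('m')+1=19+1=20
L[11]='n': occ=1, LF[11]=C('n')+1=21+1=22
L[12]='k': occ=0, LF[12]=C('k')+0=11+0=11
L[13]='h': occ=0, LF[13]=C('h')+0=1+0=1
L[14]='l': occ=2, LF[14]=C('l')+2=13+2=15
L[15]='h': occ=1, LF[15]=C('h')+1=1+1=2
L[16]='i': occ=2, LF[16]=C('i')+2=4+2=6
L[17]='l': occ=3, LF[17]=C('l')+3=13+3=16
L[18]='k': occ=1, LF[18]=C('k')+1=11+1=12
L[19]='$': occ=0, LF[19]=C('$')+0=0+0=0
L[20]='l': occ=4, LF[20]=C('l')+4=13+4=17
L[21]='l': occ=5, LF[21]=C('l')+5=13+5=18
L[22]='h': occ=2, LF[22]=C('h')+2=1+2=3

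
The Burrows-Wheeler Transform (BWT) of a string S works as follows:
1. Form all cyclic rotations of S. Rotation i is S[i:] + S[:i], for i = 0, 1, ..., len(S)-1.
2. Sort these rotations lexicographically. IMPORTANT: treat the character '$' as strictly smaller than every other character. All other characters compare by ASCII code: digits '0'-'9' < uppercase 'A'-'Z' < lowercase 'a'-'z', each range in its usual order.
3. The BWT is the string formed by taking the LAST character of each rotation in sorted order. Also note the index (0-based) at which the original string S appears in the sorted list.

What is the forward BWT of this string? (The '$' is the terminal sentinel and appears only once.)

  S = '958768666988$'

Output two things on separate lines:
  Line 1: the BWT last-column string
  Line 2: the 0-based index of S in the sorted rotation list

Answer: 89867688659$6
11

Derivation:
All 13 rotations (rotation i = S[i:]+S[:i]):
  rot[0] = 958768666988$
  rot[1] = 58768666988$9
  rot[2] = 8768666988$95
  rot[3] = 768666988$958
  rot[4] = 68666988$9587
  rot[5] = 8666988$95876
  rot[6] = 666988$958768
  rot[7] = 66988$9587686
  rot[8] = 6988$95876866
  rot[9] = 988$958768666
  rot[10] = 88$9587686669
  rot[11] = 8$95876866698
  rot[12] = $958768666988
Sorted (with $ < everything):
  sorted[0] = $958768666988  (last char: '8')
  sorted[1] = 58768666988$9  (last char: '9')
  sorted[2] = 666988$958768  (last char: '8')
  sorted[3] = 66988$9587686  (last char: '6')
  sorted[4] = 68666988$9587  (last char: '7')
  sorted[5] = 6988$95876866  (last char: '6')
  sorted[6] = 768666988$958  (last char: '8')
  sorted[7] = 8$95876866698  (last char: '8')
  sorted[8] = 8666988$95876  (last char: '6')
  sorted[9] = 8768666988$95  (last char: '5')
  sorted[10] = 88$9587686669  (last char: '9')
  sorted[11] = 958768666988$  (last char: '$')
  sorted[12] = 988$958768666  (last char: '6')
Last column: 89867688659$6
Original string S is at sorted index 11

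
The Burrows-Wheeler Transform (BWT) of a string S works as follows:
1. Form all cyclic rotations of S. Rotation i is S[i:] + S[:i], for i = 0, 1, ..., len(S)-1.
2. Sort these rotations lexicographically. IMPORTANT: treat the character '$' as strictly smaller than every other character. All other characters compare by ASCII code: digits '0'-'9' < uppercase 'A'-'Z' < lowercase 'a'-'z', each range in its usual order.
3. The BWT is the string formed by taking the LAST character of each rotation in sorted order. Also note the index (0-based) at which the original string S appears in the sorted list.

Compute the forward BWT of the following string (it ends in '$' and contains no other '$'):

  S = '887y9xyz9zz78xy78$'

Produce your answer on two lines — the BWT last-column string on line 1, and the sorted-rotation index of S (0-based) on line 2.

All 18 rotations (rotation i = S[i:]+S[:i]):
  rot[0] = 887y9xyz9zz78xy78$
  rot[1] = 87y9xyz9zz78xy78$8
  rot[2] = 7y9xyz9zz78xy78$88
  rot[3] = y9xyz9zz78xy78$887
  rot[4] = 9xyz9zz78xy78$887y
  rot[5] = xyz9zz78xy78$887y9
  rot[6] = yz9zz78xy78$887y9x
  rot[7] = z9zz78xy78$887y9xy
  rot[8] = 9zz78xy78$887y9xyz
  rot[9] = zz78xy78$887y9xyz9
  rot[10] = z78xy78$887y9xyz9z
  rot[11] = 78xy78$887y9xyz9zz
  rot[12] = 8xy78$887y9xyz9zz7
  rot[13] = xy78$887y9xyz9zz78
  rot[14] = y78$887y9xyz9zz78x
  rot[15] = 78$887y9xyz9zz78xy
  rot[16] = 8$887y9xyz9zz78xy7
  rot[17] = $887y9xyz9zz78xy78
Sorted (with $ < everything):
  sorted[0] = $887y9xyz9zz78xy78  (last char: '8')
  sorted[1] = 78$887y9xyz9zz78xy  (last char: 'y')
  sorted[2] = 78xy78$887y9xyz9zz  (last char: 'z')
  sorted[3] = 7y9xyz9zz78xy78$88  (last char: '8')
  sorted[4] = 8$887y9xyz9zz78xy7  (last char: '7')
  sorted[5] = 87y9xyz9zz78xy78$8  (last char: '8')
  sorted[6] = 887y9xyz9zz78xy78$  (last char: '$')
  sorted[7] = 8xy78$887y9xyz9zz7  (last char: '7')
  sorted[8] = 9xyz9zz78xy78$887y  (last char: 'y')
  sorted[9] = 9zz78xy78$887y9xyz  (last char: 'z')
  sorted[10] = xy78$887y9xyz9zz78  (last char: '8')
  sorted[11] = xyz9zz78xy78$887y9  (last char: '9')
  sorted[12] = y78$887y9xyz9zz78x  (last char: 'x')
  sorted[13] = y9xyz9zz78xy78$887  (last char: '7')
  sorted[14] = yz9zz78xy78$887y9x  (last char: 'x')
  sorted[15] = z78xy78$887y9xyz9z  (last char: 'z')
  sorted[16] = z9zz78xy78$887y9xy  (last char: 'y')
  sorted[17] = zz78xy78$887y9xyz9  (last char: '9')
Last column: 8yz878$7yz89x7xzy9
Original string S is at sorted index 6

Answer: 8yz878$7yz89x7xzy9
6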